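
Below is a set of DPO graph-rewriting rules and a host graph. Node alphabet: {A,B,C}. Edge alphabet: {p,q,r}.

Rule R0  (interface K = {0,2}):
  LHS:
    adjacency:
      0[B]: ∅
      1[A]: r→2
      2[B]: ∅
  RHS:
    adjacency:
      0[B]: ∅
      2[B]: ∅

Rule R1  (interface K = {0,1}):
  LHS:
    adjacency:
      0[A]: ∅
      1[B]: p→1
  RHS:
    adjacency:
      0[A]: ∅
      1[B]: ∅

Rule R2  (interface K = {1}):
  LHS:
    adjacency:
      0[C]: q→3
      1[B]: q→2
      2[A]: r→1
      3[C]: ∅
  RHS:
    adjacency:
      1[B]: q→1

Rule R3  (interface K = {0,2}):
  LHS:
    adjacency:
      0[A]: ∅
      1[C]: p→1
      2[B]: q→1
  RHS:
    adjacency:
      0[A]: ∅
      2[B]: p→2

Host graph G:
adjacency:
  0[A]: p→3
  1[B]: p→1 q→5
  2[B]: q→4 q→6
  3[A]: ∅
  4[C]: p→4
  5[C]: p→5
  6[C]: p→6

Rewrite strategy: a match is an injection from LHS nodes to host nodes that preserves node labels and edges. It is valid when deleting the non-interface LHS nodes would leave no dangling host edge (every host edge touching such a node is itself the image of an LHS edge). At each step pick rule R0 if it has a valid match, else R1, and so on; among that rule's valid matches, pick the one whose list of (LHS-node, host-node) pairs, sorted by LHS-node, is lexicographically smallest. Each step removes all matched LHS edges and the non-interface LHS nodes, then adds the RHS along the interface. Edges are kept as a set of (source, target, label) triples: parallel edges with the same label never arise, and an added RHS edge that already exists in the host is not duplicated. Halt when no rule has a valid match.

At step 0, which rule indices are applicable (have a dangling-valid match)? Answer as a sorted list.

R0: no valid match — LHS pattern not found
R1: 2 valid matches — {0↦0, 1↦1}, {0↦3, 1↦1}
R2: no valid match — LHS pattern not found
R3: 6 valid matches — {0↦0, 1↦4, 2↦2}, {0↦0, 1↦5, 2↦1}, {0↦0, 1↦6, 2↦2} (+3 more)

Answer: [R1,R3]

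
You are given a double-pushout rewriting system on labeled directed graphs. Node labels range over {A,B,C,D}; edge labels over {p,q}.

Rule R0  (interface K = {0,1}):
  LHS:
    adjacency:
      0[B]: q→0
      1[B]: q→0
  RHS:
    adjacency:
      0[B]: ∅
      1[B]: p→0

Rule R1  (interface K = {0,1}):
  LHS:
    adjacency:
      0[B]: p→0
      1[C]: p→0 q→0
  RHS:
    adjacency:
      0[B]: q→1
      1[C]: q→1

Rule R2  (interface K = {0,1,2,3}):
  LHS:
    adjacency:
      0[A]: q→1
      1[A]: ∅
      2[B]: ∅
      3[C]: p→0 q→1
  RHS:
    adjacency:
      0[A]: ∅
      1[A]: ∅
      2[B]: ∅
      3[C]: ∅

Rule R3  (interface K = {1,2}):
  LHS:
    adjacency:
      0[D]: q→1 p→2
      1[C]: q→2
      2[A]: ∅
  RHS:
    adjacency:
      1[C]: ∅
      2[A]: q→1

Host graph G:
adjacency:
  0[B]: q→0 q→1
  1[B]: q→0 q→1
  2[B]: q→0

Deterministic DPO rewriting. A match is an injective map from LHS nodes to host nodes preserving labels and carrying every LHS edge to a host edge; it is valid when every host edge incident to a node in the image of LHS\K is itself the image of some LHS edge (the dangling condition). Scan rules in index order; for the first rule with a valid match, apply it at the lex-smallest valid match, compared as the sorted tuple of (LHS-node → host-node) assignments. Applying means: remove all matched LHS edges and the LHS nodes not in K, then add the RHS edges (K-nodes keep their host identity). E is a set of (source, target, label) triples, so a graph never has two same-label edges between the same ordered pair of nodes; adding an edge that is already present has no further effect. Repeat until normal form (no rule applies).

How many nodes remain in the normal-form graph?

[0] host  ⇒  3 nodes, 5 edges  {0-q->0 0-q->1 1-q->0 1-q->1 2-q->0}
[1] R0 @ {0↦0, 1↦1}  ⇒  3 nodes, 4 edges  {0-q->1 1-p->0 1-q->1 2-q->0}
[2] R0 @ {0↦1, 1↦0}  ⇒  3 nodes, 3 edges  {0-p->1 1-p->0 2-q->0}
final graph: no rule applies after step 2
NF nodes: {0:B, 1:B, 2:B}

Answer: 3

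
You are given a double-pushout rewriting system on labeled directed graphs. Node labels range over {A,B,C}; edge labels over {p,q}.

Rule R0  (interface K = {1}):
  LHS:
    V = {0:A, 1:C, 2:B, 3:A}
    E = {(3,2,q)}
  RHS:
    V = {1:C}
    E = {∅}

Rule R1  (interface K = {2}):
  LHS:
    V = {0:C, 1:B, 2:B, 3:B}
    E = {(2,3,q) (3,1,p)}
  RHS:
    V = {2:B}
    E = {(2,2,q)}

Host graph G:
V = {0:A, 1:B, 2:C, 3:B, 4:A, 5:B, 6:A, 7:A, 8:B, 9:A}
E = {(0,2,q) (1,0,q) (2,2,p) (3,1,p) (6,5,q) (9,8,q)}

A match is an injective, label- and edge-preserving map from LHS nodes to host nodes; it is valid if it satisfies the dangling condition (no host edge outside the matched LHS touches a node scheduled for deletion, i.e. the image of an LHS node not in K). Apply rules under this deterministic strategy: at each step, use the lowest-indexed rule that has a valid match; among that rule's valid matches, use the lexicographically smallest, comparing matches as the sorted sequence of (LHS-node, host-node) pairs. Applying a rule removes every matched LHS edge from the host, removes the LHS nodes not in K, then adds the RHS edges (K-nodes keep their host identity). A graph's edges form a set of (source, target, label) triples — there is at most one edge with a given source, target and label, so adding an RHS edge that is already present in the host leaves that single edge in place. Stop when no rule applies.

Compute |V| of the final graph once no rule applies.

Answer: 4

Rewrite trace:
initial: |V|=10 |E|=6  E = 0-q->2 1-q->0 2-p->2 3-p->1 6-q->5 9-q->8
step 1: apply R0 at {0↦4, 1↦2, 2↦5, 3↦6}  → |V|=7 |E|=5  E = 0-q->2 1-q->0 2-p->2 3-p->1 9-q->8
step 2: apply R0 at {0↦7, 1↦2, 2↦8, 3↦9}  → |V|=4 |E|=4  E = 0-q->2 1-q->0 2-p->2 3-p->1
normal form: no rule applies after step 2
NF nodes: {0:A, 1:B, 2:C, 3:B}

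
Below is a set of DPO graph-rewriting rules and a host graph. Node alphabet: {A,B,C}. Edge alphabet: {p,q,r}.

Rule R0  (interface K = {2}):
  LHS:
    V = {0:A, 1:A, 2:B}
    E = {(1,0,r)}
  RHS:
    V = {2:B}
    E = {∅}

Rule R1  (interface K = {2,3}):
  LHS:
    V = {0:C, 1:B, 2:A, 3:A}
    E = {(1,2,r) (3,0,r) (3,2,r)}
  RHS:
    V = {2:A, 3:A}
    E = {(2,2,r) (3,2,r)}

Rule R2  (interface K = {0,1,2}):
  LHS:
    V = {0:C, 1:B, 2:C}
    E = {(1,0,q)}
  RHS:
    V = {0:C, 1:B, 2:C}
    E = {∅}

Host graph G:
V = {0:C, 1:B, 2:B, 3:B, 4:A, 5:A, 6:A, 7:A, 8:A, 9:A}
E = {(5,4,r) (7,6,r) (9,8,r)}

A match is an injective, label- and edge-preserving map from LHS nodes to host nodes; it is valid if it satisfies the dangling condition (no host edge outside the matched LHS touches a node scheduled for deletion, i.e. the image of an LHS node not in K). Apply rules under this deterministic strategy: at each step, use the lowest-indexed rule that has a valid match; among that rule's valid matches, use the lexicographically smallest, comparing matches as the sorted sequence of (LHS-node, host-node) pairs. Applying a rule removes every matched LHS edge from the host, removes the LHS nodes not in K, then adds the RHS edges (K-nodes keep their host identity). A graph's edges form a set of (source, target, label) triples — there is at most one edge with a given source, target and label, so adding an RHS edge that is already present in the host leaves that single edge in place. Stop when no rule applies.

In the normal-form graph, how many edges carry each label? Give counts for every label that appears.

start.  V:10 E:3  edges: 5-r->4 7-r->6 9-r->8
1. fire R0 via {0↦4, 1↦5, 2↦1}  →  V:8 E:2  edges: 7-r->6 9-r->8
2. fire R0 via {0↦6, 1↦7, 2↦1}  →  V:6 E:1  edges: 9-r->8
3. fire R0 via {0↦8, 1↦9, 2↦1}  →  V:4 E:0  edges: ∅
final graph: no rule applies after step 3
NF edges: []

Answer: (no edges)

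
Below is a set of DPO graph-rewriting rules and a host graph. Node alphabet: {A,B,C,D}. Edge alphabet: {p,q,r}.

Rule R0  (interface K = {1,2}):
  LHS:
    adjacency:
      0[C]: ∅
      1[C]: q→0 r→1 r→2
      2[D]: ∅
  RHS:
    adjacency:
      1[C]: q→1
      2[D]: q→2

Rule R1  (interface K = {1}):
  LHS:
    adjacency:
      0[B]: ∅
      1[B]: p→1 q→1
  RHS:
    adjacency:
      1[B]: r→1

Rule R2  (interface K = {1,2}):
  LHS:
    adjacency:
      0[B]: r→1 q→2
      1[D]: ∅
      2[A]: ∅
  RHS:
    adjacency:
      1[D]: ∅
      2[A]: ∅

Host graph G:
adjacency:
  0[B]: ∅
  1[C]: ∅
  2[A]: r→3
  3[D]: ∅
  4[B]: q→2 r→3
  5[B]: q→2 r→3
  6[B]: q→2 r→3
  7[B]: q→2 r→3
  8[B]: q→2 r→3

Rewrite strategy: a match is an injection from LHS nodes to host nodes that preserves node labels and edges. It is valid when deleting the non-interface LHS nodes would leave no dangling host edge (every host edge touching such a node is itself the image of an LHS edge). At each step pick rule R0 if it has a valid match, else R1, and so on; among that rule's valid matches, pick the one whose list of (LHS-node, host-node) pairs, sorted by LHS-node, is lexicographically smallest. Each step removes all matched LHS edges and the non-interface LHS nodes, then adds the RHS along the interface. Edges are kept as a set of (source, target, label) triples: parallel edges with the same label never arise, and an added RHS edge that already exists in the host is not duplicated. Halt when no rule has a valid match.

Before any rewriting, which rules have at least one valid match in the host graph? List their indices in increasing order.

R0: no valid match — LHS pattern not found
R1: no valid match — LHS pattern not found
R2: 5 valid matches — {0↦4, 1↦3, 2↦2}, {0↦5, 1↦3, 2↦2}, {0↦6, 1↦3, 2↦2} (+2 more)

Answer: [R2]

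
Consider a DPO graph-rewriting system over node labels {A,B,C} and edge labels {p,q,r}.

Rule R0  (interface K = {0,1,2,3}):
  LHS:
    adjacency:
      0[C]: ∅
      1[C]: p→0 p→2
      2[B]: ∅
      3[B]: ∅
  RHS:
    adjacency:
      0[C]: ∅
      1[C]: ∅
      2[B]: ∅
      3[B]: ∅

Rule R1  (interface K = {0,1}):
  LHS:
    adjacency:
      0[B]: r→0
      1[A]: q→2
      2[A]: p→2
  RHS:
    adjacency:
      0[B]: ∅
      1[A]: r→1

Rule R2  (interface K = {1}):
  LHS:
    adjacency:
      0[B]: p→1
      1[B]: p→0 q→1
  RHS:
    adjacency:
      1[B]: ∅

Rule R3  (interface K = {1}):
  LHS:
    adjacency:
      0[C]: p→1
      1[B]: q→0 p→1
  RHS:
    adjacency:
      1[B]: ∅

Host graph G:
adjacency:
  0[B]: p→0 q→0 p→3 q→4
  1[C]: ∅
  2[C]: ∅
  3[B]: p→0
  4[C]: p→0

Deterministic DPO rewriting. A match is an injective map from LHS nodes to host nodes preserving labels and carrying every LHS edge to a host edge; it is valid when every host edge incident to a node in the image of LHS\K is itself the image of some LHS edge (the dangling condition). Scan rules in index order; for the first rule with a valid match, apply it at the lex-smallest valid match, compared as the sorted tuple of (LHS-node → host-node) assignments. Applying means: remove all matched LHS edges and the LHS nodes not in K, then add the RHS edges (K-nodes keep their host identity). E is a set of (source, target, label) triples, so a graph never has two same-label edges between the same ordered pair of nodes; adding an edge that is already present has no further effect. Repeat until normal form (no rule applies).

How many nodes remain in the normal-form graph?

start.  V:5 E:6  edges: 0-p->0 0-q->0 0-p->3 0-q->4 3-p->0 4-p->0
1. fire R2 via {0↦3, 1↦0}  →  V:4 E:3  edges: 0-p->0 0-q->4 4-p->0
2. fire R3 via {0↦4, 1↦0}  →  V:3 E:0  edges: ∅
halt: no rule applies after step 2
NF nodes: {0:B, 1:C, 2:C}

Answer: 3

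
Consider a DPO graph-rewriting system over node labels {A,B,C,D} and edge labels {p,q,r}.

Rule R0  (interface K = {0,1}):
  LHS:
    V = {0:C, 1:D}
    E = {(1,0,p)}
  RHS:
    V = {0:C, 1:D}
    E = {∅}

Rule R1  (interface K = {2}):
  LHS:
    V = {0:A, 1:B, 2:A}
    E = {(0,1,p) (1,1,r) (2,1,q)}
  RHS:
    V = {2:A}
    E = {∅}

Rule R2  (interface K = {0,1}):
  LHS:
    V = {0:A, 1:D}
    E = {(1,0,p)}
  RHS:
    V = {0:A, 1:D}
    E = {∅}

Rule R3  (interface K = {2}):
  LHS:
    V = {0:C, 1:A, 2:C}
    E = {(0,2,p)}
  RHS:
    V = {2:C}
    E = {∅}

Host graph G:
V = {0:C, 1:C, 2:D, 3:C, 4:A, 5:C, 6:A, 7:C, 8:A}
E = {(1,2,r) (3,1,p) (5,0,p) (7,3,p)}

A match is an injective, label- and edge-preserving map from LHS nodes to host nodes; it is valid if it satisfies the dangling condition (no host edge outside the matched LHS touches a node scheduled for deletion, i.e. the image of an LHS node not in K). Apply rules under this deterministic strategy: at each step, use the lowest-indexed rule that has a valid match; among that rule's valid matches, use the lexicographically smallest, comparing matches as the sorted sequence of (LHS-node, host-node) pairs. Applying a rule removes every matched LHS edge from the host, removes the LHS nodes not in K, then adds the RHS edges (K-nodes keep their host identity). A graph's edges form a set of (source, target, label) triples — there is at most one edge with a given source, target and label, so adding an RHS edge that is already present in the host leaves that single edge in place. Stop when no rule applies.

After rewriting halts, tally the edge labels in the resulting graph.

[0] host  ⇒  9 nodes, 4 edges  {1-r->2 3-p->1 5-p->0 7-p->3}
[1] R3 @ {0↦5, 1↦4, 2↦0}  ⇒  7 nodes, 3 edges  {1-r->2 3-p->1 7-p->3}
[2] R3 @ {0↦7, 1↦6, 2↦3}  ⇒  5 nodes, 2 edges  {1-r->2 3-p->1}
[3] R3 @ {0↦3, 1↦8, 2↦1}  ⇒  3 nodes, 1 edges  {1-r->2}
normal form: no rule applies after step 3
NF edges: [(1, 2, 'r')]

Answer: r:1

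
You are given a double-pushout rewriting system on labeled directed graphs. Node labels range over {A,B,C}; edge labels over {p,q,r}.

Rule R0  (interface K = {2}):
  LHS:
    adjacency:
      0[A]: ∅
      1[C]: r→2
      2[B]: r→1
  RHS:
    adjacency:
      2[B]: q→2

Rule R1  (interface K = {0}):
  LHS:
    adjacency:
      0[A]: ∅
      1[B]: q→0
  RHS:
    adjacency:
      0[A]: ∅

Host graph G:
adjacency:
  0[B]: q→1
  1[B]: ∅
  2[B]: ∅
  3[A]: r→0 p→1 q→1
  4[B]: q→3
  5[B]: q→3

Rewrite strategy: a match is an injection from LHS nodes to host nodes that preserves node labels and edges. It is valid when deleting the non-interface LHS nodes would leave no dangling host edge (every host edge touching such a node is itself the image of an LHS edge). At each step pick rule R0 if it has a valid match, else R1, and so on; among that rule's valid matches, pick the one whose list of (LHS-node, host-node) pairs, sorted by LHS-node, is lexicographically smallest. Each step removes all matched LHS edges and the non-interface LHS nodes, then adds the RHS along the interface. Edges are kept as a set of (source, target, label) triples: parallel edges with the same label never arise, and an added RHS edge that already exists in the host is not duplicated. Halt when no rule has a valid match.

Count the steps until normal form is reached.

Answer: 2

Derivation:
initial: |V|=6 |E|=6  E = 0-q->1 3-r->0 3-p->1 3-q->1 4-q->3 5-q->3
step 1: apply R1 at {0↦3, 1↦4}  → |V|=5 |E|=5  E = 0-q->1 3-r->0 3-p->1 3-q->1 5-q->3
step 2: apply R1 at {0↦3, 1↦5}  → |V|=4 |E|=4  E = 0-q->1 3-r->0 3-p->1 3-q->1
normal form: no rule applies after step 2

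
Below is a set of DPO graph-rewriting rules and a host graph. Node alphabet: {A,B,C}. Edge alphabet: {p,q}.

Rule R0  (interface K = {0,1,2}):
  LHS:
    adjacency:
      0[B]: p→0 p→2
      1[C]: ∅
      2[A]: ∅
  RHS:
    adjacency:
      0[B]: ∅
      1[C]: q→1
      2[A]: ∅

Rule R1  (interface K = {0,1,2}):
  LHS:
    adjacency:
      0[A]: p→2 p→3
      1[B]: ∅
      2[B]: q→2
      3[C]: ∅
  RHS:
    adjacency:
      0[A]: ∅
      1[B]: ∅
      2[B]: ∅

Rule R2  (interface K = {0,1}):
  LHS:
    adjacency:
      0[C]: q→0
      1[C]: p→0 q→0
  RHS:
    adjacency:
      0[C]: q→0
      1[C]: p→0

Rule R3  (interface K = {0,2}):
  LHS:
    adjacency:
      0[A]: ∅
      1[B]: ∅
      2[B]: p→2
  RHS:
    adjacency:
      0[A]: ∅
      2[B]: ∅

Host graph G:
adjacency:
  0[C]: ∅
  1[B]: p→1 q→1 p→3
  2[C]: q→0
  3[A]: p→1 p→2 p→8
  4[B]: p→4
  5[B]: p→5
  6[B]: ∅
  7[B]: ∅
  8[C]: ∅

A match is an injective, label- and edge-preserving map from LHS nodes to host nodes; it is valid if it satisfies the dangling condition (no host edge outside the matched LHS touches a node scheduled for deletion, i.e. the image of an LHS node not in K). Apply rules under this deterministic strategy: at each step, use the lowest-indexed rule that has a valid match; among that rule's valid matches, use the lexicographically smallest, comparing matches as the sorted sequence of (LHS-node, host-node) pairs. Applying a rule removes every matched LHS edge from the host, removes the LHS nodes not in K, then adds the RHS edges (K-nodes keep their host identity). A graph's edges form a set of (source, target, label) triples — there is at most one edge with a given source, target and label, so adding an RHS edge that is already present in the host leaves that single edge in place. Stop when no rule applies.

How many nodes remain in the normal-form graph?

[0] host  ⇒  9 nodes, 9 edges  {1-p->1 1-q->1 1-p->3 2-q->0 3-p->1 3-p->2 3-p->8 4-p->4 5-p->5}
[1] R0 @ {0↦1, 1↦0, 2↦3}  ⇒  9 nodes, 8 edges  {0-q->0 1-q->1 2-q->0 3-p->1 3-p->2 3-p->8 4-p->4 5-p->5}
[2] R1 @ {0↦3, 1↦4, 2↦1, 3↦8}  ⇒  8 nodes, 5 edges  {0-q->0 2-q->0 3-p->2 4-p->4 5-p->5}
[3] R3 @ {0↦3, 1↦1, 2↦4}  ⇒  7 nodes, 4 edges  {0-q->0 2-q->0 3-p->2 5-p->5}
[4] R3 @ {0↦3, 1↦4, 2↦5}  ⇒  6 nodes, 3 edges  {0-q->0 2-q->0 3-p->2}
halt: no rule applies after step 4
NF nodes: {0:C, 2:C, 3:A, 5:B, 6:B, 7:B}

Answer: 6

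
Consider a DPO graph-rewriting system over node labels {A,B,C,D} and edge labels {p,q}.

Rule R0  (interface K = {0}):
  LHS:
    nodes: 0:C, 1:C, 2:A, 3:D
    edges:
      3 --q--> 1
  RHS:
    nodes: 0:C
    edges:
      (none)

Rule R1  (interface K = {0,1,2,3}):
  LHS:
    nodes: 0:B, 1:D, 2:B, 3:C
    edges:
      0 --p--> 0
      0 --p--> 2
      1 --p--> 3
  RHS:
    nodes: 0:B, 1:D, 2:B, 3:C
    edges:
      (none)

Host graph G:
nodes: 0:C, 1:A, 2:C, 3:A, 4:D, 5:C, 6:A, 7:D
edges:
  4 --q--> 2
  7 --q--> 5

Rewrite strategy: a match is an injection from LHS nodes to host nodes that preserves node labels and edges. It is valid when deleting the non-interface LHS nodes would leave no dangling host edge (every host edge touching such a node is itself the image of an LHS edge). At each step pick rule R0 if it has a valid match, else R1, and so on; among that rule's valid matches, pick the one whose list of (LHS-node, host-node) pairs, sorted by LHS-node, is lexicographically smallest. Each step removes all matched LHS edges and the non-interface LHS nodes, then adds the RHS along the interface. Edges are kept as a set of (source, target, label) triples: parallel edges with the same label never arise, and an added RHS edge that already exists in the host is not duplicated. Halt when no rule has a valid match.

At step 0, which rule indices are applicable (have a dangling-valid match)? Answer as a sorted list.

R0: 12 valid matches — {0↦0, 1↦2, 2↦1, 3↦4}, {0↦0, 1↦2, 2↦3, 3↦4}, {0↦0, 1↦2, 2↦6, 3↦4} (+9 more)
R1: no valid match — LHS pattern not found

Answer: [R0]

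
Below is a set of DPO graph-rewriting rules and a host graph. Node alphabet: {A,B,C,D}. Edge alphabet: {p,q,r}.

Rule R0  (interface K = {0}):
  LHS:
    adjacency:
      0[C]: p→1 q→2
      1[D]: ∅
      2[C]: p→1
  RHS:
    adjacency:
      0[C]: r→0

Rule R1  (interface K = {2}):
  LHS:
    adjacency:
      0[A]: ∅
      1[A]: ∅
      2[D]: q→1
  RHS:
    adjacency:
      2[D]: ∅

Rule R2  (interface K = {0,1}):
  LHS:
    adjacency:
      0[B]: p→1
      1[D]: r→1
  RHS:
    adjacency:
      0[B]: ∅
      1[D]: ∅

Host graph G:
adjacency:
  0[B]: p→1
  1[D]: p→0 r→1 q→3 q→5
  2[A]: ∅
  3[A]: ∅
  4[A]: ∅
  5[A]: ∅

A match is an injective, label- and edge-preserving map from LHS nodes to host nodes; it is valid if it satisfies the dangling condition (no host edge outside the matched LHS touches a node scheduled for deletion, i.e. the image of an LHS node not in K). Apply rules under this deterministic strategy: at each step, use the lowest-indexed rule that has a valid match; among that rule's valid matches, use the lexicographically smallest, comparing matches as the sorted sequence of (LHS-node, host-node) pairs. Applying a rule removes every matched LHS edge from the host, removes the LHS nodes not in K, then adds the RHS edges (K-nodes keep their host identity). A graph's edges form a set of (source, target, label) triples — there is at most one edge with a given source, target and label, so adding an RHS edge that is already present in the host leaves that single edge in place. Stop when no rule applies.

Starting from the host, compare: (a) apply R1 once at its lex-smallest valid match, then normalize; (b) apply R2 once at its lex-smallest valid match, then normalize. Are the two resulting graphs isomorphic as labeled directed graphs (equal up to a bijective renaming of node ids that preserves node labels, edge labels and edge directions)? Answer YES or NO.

branch R1-first: apply at {0↦2, 1↦3, 2↦1} → |E|=4, then 2 more step(s) → NF |V|=2 |E|=1 V={0:B, 1:D} E=1-p->0
branch R2-first: apply at {0↦0, 1↦1} → |E|=3, then 2 more step(s) → NF |V|=2 |E|=1 V={0:B, 1:D} E=1-p->0
graphs isomorphic (equal up to label-preserving node renaming)

Answer: YES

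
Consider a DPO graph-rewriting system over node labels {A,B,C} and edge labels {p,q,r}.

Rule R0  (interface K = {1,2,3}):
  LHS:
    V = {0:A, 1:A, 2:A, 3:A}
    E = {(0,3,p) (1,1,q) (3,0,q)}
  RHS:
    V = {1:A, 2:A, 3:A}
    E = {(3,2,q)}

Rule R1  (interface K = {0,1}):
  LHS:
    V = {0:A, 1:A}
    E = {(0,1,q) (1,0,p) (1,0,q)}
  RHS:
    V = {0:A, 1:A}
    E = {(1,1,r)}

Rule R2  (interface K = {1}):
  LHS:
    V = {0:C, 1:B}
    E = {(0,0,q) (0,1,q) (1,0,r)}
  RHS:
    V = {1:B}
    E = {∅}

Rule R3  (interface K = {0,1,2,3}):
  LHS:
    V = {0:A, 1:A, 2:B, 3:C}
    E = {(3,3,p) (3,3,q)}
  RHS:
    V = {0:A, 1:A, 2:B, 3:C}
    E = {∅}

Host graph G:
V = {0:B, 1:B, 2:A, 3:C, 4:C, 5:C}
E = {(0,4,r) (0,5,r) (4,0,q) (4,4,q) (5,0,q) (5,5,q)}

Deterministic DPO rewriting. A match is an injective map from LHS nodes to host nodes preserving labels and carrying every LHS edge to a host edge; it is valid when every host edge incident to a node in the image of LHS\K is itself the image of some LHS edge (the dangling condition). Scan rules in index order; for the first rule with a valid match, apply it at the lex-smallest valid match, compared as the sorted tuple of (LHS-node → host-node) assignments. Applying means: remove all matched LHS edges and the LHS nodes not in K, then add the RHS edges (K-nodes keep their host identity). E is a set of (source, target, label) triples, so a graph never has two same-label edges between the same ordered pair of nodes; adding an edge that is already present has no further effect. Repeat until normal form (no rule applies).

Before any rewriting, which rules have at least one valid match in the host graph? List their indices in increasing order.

R0: no valid match — LHS pattern not found
R1: no valid match — LHS pattern not found
R2: 2 valid matches — {0↦4, 1↦0}, {0↦5, 1↦0}
R3: no valid match — LHS pattern not found

Answer: [R2]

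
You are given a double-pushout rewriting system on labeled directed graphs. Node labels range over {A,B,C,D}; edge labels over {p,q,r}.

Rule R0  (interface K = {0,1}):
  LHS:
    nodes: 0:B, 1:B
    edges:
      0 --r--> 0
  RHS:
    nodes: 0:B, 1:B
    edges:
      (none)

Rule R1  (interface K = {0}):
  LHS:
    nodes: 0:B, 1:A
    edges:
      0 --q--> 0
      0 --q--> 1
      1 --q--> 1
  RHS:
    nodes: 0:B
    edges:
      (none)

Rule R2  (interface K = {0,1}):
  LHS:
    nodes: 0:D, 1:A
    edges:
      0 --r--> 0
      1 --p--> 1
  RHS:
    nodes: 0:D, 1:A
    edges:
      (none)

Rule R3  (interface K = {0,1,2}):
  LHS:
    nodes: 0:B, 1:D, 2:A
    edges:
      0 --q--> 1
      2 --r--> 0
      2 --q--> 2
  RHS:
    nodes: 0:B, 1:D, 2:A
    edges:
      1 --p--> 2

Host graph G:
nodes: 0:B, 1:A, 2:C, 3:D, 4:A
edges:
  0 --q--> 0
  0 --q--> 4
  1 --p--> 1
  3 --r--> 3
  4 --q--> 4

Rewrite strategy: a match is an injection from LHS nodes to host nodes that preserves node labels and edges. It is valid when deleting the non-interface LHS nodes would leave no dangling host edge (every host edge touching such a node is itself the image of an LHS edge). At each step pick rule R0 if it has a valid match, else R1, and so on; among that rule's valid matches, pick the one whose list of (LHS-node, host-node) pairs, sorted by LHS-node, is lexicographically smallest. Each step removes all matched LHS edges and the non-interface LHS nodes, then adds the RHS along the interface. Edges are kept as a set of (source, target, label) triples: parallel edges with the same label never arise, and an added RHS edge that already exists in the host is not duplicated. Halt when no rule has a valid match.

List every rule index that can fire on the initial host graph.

R0: no valid match — LHS pattern not found
R1: 1 valid match — {0↦0, 1↦4}
R2: 1 valid match — {0↦3, 1↦1}
R3: no valid match — LHS pattern not found

Answer: [R1,R2]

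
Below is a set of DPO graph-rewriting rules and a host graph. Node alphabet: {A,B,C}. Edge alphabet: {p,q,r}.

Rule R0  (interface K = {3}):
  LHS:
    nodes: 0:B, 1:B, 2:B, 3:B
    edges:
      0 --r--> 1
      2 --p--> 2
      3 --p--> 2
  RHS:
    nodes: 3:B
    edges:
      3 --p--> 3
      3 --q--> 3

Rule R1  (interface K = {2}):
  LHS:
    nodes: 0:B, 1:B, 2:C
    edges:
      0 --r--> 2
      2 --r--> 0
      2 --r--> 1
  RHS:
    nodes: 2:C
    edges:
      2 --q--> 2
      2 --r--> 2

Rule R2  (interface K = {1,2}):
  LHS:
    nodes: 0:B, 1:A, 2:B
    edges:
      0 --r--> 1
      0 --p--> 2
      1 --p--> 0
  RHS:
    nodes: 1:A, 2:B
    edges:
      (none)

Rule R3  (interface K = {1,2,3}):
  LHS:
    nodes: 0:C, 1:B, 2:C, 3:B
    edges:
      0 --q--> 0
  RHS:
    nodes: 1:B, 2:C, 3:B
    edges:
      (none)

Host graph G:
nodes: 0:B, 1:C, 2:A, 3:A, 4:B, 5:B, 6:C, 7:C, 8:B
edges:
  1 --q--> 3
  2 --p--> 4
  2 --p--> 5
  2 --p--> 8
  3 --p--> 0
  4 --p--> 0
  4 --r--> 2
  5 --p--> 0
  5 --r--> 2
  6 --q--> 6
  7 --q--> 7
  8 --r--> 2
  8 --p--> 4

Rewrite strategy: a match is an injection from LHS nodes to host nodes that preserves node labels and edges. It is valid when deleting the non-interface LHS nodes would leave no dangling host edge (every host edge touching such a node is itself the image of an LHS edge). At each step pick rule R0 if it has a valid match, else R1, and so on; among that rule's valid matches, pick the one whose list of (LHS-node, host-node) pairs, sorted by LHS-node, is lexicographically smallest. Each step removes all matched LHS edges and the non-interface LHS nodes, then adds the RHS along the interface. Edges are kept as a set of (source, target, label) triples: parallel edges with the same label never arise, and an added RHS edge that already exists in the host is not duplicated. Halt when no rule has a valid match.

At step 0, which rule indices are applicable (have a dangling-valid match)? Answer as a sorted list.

R0: no valid match — LHS pattern not found
R1: no valid match — LHS pattern not found
R2: 2 valid matches — {0↦5, 1↦2, 2↦0}, {0↦8, 1↦2, 2↦4}
R3: 48 valid matches — {0↦6, 1↦0, 2↦1, 3↦4}, {0↦6, 1↦0, 2↦1, 3↦5}, {0↦6, 1↦0, 2↦1, 3↦8} (+45 more)

Answer: [R2,R3]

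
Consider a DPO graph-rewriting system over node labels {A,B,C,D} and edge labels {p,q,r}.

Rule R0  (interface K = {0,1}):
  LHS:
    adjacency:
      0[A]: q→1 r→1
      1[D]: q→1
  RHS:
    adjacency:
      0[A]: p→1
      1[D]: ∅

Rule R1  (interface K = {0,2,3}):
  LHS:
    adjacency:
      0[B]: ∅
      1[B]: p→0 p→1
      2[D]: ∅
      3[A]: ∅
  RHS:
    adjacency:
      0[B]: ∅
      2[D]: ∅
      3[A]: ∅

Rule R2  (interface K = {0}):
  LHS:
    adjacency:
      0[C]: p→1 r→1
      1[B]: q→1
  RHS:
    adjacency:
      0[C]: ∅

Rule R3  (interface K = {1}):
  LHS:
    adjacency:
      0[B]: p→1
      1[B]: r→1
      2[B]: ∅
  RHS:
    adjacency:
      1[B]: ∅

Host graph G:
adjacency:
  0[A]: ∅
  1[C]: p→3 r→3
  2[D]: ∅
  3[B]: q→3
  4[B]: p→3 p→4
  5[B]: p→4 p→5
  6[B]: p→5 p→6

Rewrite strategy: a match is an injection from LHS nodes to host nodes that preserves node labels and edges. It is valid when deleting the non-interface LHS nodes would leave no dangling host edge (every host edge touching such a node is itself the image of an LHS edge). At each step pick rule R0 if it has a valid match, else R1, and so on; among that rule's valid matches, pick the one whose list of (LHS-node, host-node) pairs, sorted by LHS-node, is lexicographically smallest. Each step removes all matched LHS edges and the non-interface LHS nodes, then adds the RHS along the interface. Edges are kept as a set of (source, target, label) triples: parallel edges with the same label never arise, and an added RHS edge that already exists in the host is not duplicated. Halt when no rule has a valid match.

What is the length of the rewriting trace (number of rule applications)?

[0] host  ⇒  7 nodes, 9 edges  {1-p->3 1-r->3 3-q->3 4-p->3 4-p->4 5-p->4 5-p->5 6-p->5 6-p->6}
[1] R1 @ {0↦5, 1↦6, 2↦2, 3↦0}  ⇒  6 nodes, 7 edges  {1-p->3 1-r->3 3-q->3 4-p->3 4-p->4 5-p->4 5-p->5}
[2] R1 @ {0↦4, 1↦5, 2↦2, 3↦0}  ⇒  5 nodes, 5 edges  {1-p->3 1-r->3 3-q->3 4-p->3 4-p->4}
[3] R1 @ {0↦3, 1↦4, 2↦2, 3↦0}  ⇒  4 nodes, 3 edges  {1-p->3 1-r->3 3-q->3}
[4] R2 @ {0↦1, 1↦3}  ⇒  3 nodes, 0 edges  {∅}
halt: no rule applies after step 4

Answer: 4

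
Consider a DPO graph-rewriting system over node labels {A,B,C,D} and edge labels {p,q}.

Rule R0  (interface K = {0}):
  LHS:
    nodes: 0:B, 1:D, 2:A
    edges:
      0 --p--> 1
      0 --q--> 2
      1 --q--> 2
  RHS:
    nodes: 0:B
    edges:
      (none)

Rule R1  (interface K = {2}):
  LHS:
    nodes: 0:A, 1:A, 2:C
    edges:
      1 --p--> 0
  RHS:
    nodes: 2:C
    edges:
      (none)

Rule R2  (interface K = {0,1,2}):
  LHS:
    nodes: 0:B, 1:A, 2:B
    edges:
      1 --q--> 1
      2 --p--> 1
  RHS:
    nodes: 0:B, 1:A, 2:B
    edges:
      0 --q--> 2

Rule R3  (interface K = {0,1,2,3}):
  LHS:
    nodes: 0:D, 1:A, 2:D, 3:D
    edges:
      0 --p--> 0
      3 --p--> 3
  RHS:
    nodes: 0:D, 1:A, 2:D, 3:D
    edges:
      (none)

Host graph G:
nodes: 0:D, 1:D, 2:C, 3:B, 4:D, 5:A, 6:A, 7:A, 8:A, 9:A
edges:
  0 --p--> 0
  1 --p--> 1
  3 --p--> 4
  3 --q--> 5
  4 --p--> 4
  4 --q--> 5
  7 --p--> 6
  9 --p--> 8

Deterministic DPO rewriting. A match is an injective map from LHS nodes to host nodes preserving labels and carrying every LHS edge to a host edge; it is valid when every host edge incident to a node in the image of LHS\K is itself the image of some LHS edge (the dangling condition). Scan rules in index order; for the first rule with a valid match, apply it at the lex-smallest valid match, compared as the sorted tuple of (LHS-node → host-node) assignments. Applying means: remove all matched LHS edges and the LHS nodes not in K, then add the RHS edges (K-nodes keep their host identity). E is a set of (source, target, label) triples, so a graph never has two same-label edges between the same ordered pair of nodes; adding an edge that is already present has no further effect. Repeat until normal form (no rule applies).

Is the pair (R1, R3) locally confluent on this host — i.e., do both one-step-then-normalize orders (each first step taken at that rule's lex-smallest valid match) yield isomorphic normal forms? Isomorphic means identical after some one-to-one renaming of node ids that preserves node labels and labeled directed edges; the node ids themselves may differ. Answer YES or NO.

Answer: YES

Derivation:
branch R1-first: apply at {0↦6, 1↦7, 2↦2} → |E|=7, then 3 more step(s) → NF |V|=4 |E|=1 V={0:D, 1:D, 2:C, 3:B} E=1-p->1
branch R3-first: apply at {0↦0, 1↦5, 2↦1, 3↦4} → |E|=6, then 3 more step(s) → NF |V|=4 |E|=1 V={0:D, 1:D, 2:C, 3:B} E=1-p->1
graphs isomorphic (equal up to label-preserving node renaming)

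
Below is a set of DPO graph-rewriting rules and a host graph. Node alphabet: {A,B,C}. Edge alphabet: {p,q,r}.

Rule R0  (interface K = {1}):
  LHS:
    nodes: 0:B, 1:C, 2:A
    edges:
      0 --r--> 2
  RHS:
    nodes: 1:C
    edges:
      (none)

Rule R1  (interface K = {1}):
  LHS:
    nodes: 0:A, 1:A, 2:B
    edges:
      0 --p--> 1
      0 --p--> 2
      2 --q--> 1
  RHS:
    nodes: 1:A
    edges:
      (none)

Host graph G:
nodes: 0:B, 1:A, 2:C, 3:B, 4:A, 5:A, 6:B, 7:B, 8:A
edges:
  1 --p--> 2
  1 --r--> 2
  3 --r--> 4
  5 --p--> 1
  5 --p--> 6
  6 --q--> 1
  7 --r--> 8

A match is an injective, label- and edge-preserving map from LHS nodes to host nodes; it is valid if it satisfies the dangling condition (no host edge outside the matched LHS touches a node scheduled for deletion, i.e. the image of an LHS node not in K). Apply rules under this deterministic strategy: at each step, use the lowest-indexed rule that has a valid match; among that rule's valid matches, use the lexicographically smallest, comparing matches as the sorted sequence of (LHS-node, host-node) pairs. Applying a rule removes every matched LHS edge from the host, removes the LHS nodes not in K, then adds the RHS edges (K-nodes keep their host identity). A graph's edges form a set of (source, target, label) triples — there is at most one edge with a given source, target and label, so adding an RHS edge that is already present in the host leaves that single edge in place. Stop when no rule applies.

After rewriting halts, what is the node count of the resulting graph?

[0] host  ⇒  9 nodes, 7 edges  {1-p->2 1-r->2 3-r->4 5-p->1 5-p->6 6-q->1 7-r->8}
[1] R0 @ {0↦3, 1↦2, 2↦4}  ⇒  7 nodes, 6 edges  {1-p->2 1-r->2 5-p->1 5-p->6 6-q->1 7-r->8}
[2] R0 @ {0↦7, 1↦2, 2↦8}  ⇒  5 nodes, 5 edges  {1-p->2 1-r->2 5-p->1 5-p->6 6-q->1}
[3] R1 @ {0↦5, 1↦1, 2↦6}  ⇒  3 nodes, 2 edges  {1-p->2 1-r->2}
halt: no rule applies after step 3
NF nodes: {0:B, 1:A, 2:C}

Answer: 3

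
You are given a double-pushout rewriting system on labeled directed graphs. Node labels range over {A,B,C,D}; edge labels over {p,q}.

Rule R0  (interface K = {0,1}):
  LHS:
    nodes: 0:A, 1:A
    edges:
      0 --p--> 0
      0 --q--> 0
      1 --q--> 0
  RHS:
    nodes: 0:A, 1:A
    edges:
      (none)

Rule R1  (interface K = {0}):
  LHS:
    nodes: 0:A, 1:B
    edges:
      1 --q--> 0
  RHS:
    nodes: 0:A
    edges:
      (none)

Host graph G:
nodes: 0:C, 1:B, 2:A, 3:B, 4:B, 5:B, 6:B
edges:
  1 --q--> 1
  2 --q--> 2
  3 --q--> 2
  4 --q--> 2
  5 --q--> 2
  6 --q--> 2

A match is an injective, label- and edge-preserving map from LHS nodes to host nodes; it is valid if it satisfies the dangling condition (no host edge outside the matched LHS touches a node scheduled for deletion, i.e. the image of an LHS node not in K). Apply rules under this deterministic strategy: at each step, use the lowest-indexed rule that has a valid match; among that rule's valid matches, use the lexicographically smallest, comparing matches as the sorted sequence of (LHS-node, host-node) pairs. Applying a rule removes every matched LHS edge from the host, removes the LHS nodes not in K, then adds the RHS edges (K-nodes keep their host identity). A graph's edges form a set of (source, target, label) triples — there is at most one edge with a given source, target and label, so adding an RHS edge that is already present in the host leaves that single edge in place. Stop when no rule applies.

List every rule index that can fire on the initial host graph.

R0: no valid match — LHS pattern not found
R1: 4 valid matches — {0↦2, 1↦3}, {0↦2, 1↦4}, {0↦2, 1↦5} (+1 more)

Answer: [R1]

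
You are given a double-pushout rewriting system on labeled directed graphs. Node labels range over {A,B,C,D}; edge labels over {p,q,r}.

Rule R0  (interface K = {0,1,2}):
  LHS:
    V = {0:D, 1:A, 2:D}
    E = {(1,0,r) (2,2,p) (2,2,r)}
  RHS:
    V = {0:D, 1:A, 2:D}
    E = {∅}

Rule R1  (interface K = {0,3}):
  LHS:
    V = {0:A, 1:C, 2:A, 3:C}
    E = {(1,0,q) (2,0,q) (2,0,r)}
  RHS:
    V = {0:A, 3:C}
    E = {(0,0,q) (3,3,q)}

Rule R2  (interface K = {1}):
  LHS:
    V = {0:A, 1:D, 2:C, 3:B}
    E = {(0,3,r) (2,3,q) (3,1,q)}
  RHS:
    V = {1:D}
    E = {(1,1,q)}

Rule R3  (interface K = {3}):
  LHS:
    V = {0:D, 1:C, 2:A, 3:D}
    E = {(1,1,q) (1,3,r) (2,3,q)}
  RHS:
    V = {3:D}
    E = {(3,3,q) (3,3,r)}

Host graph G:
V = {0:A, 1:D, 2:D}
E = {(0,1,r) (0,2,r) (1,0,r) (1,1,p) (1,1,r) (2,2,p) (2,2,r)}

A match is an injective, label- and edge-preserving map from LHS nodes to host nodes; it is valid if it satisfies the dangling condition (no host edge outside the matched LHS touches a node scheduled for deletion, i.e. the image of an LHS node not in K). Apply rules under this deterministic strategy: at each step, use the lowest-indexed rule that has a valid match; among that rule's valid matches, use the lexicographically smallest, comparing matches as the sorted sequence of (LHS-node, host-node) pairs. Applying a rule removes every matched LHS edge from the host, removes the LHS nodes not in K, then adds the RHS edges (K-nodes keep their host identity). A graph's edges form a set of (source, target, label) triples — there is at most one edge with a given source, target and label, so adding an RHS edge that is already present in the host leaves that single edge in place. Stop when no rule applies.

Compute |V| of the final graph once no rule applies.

start.  V:3 E:7  edges: 0-r->1 0-r->2 1-r->0 1-p->1 1-r->1 2-p->2 2-r->2
1. fire R0 via {0↦1, 1↦0, 2↦2}  →  V:3 E:4  edges: 0-r->2 1-r->0 1-p->1 1-r->1
2. fire R0 via {0↦2, 1↦0, 2↦1}  →  V:3 E:1  edges: 1-r->0
normal form: no rule applies after step 2
NF nodes: {0:A, 1:D, 2:D}

Answer: 3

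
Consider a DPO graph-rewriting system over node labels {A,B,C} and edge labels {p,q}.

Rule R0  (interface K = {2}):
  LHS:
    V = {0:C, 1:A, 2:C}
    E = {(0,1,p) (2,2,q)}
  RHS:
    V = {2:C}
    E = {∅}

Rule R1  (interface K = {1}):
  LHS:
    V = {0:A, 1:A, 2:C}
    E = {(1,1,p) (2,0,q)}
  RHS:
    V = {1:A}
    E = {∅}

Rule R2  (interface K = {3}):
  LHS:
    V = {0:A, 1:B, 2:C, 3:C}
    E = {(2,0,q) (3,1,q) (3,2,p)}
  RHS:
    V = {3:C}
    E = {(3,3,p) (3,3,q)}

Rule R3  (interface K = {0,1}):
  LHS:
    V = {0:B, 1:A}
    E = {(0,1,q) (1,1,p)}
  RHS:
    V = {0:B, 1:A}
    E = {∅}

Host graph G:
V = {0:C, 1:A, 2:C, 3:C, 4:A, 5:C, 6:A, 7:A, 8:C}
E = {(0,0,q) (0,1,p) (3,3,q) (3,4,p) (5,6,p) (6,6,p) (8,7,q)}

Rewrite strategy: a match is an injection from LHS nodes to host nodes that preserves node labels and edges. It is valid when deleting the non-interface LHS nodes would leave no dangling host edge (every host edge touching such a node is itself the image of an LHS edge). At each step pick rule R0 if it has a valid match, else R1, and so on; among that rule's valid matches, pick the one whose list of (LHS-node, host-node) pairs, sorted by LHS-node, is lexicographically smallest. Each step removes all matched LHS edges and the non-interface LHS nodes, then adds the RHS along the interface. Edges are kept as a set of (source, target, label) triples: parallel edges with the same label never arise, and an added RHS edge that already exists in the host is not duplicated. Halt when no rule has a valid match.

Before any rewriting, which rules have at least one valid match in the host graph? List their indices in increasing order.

Answer: [R1]

Steps:
R0: no valid match — 4 raw matches, all fail dangling condition
R1: 1 valid match — {0↦7, 1↦6, 2↦8}
R2: no valid match — LHS pattern not found
R3: no valid match — LHS pattern not found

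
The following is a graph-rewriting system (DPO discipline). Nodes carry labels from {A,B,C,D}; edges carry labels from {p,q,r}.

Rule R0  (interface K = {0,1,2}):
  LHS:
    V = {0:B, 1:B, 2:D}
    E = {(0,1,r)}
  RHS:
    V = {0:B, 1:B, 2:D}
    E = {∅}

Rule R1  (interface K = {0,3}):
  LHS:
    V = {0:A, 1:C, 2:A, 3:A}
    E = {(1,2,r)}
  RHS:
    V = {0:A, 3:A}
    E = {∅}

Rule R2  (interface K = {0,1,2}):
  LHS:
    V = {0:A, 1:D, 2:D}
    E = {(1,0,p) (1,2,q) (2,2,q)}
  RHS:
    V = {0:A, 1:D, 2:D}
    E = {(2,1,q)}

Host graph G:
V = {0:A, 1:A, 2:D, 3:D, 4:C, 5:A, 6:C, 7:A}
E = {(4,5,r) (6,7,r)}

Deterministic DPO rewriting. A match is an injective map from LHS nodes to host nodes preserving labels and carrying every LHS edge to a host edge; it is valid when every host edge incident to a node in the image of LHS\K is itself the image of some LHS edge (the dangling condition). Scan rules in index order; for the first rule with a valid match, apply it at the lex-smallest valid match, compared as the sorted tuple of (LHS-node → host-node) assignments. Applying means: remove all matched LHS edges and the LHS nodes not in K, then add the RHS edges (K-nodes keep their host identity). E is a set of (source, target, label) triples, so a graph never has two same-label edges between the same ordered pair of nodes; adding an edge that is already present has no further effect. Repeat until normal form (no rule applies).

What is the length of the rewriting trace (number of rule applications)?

initial: |V|=8 |E|=2  E = 4-r->5 6-r->7
step 1: apply R1 at {0↦0, 1↦4, 2↦5, 3↦1}  → |V|=6 |E|=1  E = 6-r->7
step 2: apply R1 at {0↦0, 1↦6, 2↦7, 3↦1}  → |V|=4 |E|=0  E = ∅
final graph: no rule applies after step 2

Answer: 2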